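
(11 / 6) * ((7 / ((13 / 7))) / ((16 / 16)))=539 / 78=6.91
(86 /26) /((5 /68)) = 2924 /65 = 44.98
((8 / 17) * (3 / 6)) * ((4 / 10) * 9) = 0.85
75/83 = 0.90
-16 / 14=-8 / 7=-1.14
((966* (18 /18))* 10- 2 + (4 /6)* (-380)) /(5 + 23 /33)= 155177 /94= 1650.82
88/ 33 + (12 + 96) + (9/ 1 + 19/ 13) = 4724/ 39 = 121.13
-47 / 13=-3.62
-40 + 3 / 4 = -157 / 4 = -39.25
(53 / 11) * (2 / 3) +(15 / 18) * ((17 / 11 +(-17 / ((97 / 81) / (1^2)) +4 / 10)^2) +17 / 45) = 415157029 / 2540430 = 163.42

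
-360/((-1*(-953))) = -360/953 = -0.38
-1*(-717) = 717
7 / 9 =0.78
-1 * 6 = -6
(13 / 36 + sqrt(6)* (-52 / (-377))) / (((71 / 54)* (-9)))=-13 / 426 - 24* sqrt(6) / 2059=-0.06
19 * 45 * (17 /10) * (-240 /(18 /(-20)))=387600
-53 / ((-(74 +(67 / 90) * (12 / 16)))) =6360 / 8947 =0.71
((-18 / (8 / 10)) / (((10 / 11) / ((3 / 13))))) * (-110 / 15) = 41.88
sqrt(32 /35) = 4 * sqrt(70) /35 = 0.96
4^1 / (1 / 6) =24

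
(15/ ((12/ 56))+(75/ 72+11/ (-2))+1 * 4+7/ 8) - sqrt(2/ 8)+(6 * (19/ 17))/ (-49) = 697519/ 9996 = 69.78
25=25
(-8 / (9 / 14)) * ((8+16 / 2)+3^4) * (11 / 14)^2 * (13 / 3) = -610324 / 189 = -3229.23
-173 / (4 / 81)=-14013 / 4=-3503.25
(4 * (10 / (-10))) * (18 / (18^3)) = -1 / 81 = -0.01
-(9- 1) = -8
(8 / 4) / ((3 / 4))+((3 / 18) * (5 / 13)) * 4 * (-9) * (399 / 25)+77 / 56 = -51151 / 1560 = -32.79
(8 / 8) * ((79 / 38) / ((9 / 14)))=553 / 171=3.23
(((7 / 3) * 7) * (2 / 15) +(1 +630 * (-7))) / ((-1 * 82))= 198307 / 3690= 53.74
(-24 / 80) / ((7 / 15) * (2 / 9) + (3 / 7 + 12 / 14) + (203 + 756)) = -567 / 1815136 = -0.00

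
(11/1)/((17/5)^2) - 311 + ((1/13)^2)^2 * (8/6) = -7677538376/24762387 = -310.05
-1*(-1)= 1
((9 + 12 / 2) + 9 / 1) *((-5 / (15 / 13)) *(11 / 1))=-1144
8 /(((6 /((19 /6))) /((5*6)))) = 380 /3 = 126.67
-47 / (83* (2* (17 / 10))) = -235 / 1411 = -0.17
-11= -11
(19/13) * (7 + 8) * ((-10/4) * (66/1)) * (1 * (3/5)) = -2170.38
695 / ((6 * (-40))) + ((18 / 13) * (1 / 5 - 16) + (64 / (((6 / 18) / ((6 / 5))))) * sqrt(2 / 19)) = -77291 / 3120 + 1152 * sqrt(38) / 95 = 49.98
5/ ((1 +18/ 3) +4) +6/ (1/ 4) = 24.45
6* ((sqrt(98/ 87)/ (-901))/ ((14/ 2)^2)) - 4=-4 - 2* sqrt(174)/ 182903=-4.00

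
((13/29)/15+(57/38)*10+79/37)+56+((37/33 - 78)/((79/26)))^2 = 26010849298513/36462948885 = 713.35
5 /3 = 1.67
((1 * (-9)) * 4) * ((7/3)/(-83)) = 84/83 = 1.01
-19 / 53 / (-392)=0.00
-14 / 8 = -1.75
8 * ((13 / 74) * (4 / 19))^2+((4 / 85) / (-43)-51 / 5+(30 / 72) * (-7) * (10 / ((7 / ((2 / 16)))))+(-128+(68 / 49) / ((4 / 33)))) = -108134457797267 / 849699464208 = -127.26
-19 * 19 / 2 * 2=-361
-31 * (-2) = 62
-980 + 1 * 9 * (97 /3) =-689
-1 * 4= -4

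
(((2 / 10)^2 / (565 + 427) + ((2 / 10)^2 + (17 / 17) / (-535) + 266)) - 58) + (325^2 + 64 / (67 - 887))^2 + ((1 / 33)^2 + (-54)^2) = 10839118669295412144863 / 971540808480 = 11156627261.24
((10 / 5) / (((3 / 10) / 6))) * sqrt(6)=40 * sqrt(6)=97.98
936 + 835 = 1771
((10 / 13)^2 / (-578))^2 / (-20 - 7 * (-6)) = 1250 / 26239876091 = 0.00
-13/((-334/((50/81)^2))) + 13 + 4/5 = 75683653/5478435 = 13.81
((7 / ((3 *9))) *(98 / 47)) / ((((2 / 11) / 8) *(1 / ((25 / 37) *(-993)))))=-249772600 / 15651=-15958.89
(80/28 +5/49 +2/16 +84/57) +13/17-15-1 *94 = -13127221/126616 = -103.68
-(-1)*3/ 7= 3/ 7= 0.43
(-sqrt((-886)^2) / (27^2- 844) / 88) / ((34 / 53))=23479 / 172040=0.14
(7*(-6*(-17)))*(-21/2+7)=-2499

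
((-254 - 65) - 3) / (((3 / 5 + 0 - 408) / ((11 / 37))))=2530 / 10767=0.23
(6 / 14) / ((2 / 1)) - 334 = -4673 / 14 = -333.79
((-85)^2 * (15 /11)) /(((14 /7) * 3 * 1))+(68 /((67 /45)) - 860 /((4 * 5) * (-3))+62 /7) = 1710.91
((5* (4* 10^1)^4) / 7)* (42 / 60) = 1280000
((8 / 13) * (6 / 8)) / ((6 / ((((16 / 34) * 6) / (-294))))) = -8 / 10829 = -0.00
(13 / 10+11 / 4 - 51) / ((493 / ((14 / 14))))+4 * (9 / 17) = 2.02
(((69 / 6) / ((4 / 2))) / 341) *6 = 69 / 682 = 0.10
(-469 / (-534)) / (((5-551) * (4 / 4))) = -67 / 41652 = -0.00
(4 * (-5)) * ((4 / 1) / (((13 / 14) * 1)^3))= -219520 / 2197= -99.92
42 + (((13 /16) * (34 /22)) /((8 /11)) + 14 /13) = 74553 /1664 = 44.80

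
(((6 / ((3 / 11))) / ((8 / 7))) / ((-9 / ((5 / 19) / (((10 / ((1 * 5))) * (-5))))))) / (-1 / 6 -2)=-77 / 2964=-0.03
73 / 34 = 2.15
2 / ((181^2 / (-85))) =-0.01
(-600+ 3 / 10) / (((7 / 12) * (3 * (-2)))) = 5997 / 35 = 171.34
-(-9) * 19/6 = 57/2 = 28.50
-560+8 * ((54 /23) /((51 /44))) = -212624 /391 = -543.80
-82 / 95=-0.86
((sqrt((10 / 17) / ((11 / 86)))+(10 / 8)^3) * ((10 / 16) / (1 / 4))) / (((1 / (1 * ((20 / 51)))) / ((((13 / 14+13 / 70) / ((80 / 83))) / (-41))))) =-1079 * sqrt(40205) / 3649492 -134875 / 2498048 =-0.11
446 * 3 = 1338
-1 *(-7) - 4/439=3069/439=6.99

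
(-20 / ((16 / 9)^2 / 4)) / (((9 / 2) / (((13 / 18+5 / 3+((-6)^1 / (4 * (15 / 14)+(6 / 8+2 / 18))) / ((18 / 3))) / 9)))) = -256175 / 186768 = -1.37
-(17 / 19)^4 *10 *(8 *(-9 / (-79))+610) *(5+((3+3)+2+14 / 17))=-557211334100 / 10295359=-54122.57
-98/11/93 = -98/1023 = -0.10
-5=-5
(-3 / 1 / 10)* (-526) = 789 / 5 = 157.80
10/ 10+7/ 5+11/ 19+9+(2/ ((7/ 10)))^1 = 14.84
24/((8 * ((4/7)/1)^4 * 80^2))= 7203/1638400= 0.00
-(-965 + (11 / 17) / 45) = 738214 / 765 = 964.99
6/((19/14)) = 84/19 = 4.42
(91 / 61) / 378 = 13 / 3294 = 0.00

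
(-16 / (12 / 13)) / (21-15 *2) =52 / 27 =1.93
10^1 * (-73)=-730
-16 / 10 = -8 / 5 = -1.60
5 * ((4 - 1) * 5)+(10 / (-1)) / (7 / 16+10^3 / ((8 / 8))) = 1200365 / 16007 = 74.99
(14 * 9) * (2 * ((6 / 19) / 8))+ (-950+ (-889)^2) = 14998238 / 19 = 789380.95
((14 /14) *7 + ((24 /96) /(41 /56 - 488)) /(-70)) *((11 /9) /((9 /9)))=10505506 /1227915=8.56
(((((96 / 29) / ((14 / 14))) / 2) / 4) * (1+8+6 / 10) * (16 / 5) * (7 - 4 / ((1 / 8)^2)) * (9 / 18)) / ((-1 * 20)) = 286848 / 3625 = 79.13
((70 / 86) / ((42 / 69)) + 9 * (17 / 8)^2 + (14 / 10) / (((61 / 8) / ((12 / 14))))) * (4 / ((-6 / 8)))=-224.72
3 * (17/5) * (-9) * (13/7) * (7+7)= -11934/5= -2386.80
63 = 63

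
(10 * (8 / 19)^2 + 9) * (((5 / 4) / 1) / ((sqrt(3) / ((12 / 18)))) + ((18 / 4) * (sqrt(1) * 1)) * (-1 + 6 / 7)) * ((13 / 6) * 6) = -455013 / 5054 + 252785 * sqrt(3) / 6498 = -22.65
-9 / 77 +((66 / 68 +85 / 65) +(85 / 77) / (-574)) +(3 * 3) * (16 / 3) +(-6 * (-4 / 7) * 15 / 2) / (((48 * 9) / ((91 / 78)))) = 17662461211 / 351639288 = 50.23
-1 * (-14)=14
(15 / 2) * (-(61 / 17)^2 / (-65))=11163 / 7514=1.49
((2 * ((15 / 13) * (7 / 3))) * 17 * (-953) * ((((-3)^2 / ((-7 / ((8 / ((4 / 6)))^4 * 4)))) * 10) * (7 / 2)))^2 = 106020048371242141780828.40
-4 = -4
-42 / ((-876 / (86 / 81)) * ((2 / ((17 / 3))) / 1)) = 5117 / 35478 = 0.14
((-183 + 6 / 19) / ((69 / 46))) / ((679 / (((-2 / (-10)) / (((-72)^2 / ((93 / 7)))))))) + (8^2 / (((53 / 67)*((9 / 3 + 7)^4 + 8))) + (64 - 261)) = -566166852032989 / 2874060010080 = -196.99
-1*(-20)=20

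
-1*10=-10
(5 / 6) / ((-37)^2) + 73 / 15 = 66633 / 13690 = 4.87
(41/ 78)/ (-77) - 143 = -858899/ 6006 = -143.01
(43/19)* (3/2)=129/38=3.39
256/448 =4/7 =0.57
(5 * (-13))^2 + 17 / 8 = 33817 / 8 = 4227.12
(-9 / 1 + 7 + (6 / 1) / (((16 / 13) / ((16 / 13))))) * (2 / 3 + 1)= 20 / 3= 6.67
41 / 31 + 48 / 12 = 165 / 31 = 5.32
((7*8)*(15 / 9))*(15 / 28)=50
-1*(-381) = 381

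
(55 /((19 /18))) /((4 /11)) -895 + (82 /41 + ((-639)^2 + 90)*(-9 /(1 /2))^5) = -29325373573513 /38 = -771720357197.71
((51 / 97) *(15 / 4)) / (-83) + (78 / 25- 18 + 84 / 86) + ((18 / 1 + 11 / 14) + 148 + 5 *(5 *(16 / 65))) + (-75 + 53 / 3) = 960977280643 / 9451068900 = 101.68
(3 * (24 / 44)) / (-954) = -1 / 583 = -0.00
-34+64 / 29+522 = 14216 / 29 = 490.21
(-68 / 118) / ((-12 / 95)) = 1615 / 354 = 4.56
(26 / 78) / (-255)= -1 / 765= -0.00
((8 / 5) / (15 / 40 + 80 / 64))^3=262144 / 274625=0.95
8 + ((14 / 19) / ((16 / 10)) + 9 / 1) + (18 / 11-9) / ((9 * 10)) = 72643 / 4180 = 17.38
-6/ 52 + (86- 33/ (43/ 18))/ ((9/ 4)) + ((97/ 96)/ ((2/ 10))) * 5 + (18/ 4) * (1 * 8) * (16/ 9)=19516693/ 160992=121.23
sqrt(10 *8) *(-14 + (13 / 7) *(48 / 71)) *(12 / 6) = -50672 *sqrt(5) / 497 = -227.98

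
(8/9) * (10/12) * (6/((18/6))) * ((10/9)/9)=400/2187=0.18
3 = 3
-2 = -2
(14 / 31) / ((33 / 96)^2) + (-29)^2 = 3168927 / 3751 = 844.82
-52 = -52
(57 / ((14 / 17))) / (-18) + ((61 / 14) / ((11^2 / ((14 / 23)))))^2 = -2501351183 / 650587476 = -3.84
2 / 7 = 0.29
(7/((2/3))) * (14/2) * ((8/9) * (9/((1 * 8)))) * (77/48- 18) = -38563/32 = -1205.09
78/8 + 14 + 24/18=301/12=25.08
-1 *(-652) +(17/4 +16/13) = 34189/52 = 657.48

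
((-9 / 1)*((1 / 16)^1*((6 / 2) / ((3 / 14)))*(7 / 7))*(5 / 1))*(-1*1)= 315 / 8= 39.38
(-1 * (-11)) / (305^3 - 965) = 11 / 28371660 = 0.00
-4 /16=-1 /4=-0.25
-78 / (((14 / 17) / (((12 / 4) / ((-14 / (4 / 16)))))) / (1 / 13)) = 0.39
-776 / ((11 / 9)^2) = -62856 / 121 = -519.47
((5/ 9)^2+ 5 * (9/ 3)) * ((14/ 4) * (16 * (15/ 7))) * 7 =12859.26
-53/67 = -0.79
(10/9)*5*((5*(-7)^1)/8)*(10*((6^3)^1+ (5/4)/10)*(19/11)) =-143723125/1584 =-90734.30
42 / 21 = 2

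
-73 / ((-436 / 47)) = 3431 / 436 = 7.87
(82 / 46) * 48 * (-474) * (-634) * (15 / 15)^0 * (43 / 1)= 25430865984 / 23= 1105689825.39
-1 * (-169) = 169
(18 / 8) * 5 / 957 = 15 / 1276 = 0.01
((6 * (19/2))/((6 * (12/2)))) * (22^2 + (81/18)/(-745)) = 13701869/17880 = 766.32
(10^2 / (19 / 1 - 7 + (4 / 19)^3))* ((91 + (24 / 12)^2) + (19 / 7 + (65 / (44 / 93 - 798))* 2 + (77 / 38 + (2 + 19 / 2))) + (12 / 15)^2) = 994600603686 / 1069167967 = 930.26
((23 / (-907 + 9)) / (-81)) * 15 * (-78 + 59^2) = 391345 / 24246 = 16.14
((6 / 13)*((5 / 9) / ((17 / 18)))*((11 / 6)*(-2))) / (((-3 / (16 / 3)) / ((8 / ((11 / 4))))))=10240 / 1989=5.15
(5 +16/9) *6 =40.67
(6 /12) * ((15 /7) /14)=15 /196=0.08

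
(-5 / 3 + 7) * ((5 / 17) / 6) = 40 / 153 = 0.26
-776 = -776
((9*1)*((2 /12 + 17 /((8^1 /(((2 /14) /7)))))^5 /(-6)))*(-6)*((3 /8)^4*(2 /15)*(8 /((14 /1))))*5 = 919358226007 /33174037869887488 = 0.00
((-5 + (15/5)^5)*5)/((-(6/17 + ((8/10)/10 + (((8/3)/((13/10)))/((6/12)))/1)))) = -9862125/37588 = -262.37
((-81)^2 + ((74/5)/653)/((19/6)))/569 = 407012079/35297915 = 11.53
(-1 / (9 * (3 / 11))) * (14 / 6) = -77 / 81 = -0.95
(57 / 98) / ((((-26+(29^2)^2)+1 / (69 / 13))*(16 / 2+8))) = 3933 / 76519353344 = 0.00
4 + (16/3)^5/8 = 132044/243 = 543.39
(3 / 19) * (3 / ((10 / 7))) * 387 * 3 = 73143 / 190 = 384.96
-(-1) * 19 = 19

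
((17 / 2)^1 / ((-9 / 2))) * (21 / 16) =-119 / 48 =-2.48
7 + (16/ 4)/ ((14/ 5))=59/ 7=8.43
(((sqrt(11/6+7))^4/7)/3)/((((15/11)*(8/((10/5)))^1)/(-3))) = -30899/15120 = -2.04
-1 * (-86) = 86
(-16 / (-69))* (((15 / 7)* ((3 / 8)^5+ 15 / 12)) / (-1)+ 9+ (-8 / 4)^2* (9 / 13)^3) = 1282155733 / 724412416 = 1.77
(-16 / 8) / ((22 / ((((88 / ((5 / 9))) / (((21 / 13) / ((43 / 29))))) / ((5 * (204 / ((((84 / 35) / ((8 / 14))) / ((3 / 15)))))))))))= -3354 / 12325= -0.27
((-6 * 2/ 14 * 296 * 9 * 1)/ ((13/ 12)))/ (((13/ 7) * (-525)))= 63936/ 29575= 2.16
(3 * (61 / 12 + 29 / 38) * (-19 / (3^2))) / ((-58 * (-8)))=-0.08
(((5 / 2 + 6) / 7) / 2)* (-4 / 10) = -0.24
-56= -56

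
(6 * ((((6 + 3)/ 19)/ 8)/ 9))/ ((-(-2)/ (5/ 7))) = 15/ 1064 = 0.01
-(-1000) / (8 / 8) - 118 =882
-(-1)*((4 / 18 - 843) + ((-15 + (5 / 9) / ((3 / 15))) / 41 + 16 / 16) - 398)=-457588 / 369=-1240.08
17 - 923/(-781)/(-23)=16.95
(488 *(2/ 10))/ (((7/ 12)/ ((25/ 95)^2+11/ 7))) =24278976/ 88445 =274.51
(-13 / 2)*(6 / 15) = -13 / 5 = -2.60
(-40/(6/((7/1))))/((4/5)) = -175/3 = -58.33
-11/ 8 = -1.38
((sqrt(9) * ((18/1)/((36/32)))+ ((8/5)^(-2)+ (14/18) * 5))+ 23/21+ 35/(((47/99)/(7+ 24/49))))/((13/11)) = 97099343/189504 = 512.39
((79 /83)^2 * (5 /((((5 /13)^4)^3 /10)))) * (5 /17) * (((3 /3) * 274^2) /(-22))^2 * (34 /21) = 23970979070561.80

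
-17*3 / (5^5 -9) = -51 / 3116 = -0.02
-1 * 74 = -74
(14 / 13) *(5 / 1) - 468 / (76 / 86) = -129476 / 247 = -524.19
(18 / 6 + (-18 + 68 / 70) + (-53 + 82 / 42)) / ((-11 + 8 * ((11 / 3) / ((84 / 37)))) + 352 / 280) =-20499 / 1001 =-20.48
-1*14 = -14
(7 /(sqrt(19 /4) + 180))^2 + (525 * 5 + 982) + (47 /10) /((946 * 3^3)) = 3607.00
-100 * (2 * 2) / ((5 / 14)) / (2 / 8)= -4480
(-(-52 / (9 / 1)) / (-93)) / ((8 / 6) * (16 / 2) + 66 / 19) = -38 / 8649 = -0.00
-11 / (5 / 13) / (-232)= 143 / 1160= 0.12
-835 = -835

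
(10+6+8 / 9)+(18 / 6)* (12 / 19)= 3212 / 171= 18.78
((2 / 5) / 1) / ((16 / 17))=17 / 40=0.42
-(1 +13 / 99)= -112 / 99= -1.13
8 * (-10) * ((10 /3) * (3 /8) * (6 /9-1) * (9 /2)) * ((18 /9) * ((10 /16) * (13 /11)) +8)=31275 /22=1421.59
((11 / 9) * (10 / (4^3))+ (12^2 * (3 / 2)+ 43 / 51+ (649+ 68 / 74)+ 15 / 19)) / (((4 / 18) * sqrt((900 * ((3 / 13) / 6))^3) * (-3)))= -7765348513 * sqrt(26) / 6195398400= -6.39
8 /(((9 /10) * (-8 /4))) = -40 /9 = -4.44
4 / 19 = 0.21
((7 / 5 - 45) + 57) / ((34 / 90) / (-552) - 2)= -332856 / 49697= -6.70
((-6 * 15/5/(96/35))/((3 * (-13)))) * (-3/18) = -35/1248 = -0.03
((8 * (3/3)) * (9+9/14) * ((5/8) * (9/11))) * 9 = 54675/154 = 355.03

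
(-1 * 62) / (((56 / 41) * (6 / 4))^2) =-52111 / 3528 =-14.77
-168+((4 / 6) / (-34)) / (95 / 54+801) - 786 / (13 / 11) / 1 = -7980984624 / 9580129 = -833.08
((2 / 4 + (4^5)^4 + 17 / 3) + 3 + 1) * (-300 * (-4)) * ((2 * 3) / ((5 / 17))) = 26916044648205360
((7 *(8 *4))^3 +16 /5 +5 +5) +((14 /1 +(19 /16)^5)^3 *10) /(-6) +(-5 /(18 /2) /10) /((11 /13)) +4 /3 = 6410138249289756639454855229 /570696144780389253120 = 11232138.69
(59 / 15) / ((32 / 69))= 1357 / 160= 8.48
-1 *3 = -3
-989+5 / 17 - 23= -17199 / 17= -1011.71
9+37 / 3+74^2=16492 / 3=5497.33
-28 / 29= -0.97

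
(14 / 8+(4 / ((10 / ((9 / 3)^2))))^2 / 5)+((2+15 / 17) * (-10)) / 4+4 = 9657 / 8500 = 1.14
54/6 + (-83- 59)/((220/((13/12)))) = 10957/1320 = 8.30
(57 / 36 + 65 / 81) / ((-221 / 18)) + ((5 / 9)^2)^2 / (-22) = -3168406 / 15949791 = -0.20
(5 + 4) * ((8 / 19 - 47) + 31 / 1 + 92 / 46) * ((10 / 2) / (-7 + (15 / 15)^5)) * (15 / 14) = 29025 / 266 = 109.12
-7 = -7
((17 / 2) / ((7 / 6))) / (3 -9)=-17 / 14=-1.21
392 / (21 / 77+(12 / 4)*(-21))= -2156 / 345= -6.25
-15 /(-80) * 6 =9 /8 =1.12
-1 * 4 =-4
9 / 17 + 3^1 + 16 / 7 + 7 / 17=741 / 119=6.23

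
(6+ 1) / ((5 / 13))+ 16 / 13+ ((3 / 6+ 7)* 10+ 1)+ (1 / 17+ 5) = 111041 / 1105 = 100.49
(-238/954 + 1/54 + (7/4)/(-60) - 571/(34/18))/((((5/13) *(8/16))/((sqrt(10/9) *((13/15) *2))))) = -99510404747 *sqrt(10)/109471500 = -2874.53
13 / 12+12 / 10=137 / 60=2.28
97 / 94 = 1.03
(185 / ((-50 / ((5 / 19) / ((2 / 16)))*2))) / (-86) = 37 / 817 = 0.05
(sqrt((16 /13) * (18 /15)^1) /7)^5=0.00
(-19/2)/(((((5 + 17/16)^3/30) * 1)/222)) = -259153920/912673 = -283.95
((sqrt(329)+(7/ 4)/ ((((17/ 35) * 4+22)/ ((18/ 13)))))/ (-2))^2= 83.17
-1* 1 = -1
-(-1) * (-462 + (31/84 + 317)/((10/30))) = 13723/28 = 490.11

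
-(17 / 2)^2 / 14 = -289 / 56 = -5.16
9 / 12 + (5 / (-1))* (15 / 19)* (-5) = 1557 / 76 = 20.49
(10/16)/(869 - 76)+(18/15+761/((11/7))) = 169391419/348920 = 485.47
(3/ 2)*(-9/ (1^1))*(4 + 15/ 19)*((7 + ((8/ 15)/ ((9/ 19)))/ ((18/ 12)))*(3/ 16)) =-285649/ 3040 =-93.96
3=3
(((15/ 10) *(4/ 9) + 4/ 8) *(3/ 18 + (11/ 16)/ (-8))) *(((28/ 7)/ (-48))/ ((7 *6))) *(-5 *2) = 155/ 82944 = 0.00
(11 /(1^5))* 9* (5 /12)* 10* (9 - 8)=825 /2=412.50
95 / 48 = 1.98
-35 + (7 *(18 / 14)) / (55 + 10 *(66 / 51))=-13424 / 385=-34.87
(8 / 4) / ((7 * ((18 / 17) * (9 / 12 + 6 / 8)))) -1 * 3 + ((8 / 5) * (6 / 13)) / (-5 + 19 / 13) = -65831 / 21735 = -3.03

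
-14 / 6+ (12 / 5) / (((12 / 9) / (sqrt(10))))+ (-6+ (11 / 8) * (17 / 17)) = -167 / 24+ 9 * sqrt(10) / 5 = -1.27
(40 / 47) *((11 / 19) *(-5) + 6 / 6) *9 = -14.51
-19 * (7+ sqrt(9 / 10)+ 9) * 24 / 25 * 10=-14592 / 5 -1368 * sqrt(10) / 25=-3091.44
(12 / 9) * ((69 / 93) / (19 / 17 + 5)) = 391 / 2418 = 0.16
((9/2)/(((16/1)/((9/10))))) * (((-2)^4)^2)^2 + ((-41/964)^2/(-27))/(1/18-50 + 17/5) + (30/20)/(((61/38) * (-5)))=29543749011063757/1780965581880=16588.61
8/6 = 4/3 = 1.33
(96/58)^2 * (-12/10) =-13824/4205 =-3.29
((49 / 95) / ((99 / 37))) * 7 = 1.35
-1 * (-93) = 93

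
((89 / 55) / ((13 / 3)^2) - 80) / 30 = -742799 / 278850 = -2.66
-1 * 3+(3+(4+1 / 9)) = 37 / 9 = 4.11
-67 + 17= -50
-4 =-4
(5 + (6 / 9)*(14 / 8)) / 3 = 37 / 18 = 2.06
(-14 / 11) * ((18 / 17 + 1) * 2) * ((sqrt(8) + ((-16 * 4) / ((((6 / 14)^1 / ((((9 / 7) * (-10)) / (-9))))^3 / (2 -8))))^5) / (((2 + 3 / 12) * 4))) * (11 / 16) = -232944233092334858267.18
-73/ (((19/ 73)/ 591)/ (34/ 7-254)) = 5492621616/ 133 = 41297906.89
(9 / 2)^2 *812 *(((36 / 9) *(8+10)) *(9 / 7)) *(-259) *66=-26019666288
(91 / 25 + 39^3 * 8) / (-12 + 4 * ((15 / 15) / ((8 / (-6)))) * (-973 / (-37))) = -438963967 / 84075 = -5221.10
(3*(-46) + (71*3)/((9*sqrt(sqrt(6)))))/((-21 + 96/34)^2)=-13294/31827 + 20519*6^(3/4)/1718658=-0.37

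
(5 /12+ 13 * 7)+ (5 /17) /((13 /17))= 14321 /156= 91.80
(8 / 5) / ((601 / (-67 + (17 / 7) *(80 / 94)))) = -170904 / 988645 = -0.17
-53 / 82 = -0.65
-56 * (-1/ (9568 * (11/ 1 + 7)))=7/ 21528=0.00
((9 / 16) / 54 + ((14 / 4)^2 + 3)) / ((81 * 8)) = 1465 / 62208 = 0.02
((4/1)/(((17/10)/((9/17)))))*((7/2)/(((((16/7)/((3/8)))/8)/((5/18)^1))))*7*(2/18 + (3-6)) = -111475/3468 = -32.14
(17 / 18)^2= 289 / 324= 0.89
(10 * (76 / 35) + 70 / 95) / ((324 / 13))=19409 / 21546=0.90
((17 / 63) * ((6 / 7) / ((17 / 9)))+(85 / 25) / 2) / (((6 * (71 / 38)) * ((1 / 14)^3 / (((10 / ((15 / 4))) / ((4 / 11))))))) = 10451672 / 3195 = 3271.26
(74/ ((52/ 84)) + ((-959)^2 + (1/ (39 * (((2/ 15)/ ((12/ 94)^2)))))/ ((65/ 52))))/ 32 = 2031839395/ 70688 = 28743.77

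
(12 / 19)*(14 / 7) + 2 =62 / 19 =3.26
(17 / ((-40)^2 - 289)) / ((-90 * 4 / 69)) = -17 / 6840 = -0.00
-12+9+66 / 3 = 19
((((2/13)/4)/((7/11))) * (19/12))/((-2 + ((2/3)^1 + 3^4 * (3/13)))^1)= 0.01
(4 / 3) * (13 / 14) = 26 / 21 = 1.24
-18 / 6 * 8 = -24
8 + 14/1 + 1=23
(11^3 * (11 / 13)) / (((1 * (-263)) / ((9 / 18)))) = -14641 / 6838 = -2.14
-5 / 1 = -5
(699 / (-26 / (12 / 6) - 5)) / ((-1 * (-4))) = -233 / 24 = -9.71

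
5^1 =5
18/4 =9/2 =4.50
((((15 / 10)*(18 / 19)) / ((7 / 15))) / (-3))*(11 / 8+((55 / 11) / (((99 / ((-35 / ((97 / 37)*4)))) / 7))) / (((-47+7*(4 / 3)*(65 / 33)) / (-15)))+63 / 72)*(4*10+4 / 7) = -904689810 / 13465249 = -67.19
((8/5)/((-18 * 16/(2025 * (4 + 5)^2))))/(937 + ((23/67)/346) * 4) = -4694355/4827028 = -0.97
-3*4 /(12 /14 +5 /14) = -168 /17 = -9.88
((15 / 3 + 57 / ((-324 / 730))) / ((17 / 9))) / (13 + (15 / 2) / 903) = -2006165 / 399381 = -5.02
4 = 4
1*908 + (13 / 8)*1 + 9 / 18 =7281 / 8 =910.12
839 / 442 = 1.90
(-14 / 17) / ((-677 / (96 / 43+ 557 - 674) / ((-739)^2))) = -37731499890 / 494887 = -76242.66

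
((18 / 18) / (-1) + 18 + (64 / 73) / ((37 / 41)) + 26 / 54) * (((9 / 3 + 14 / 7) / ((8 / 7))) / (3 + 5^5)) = 346325 / 13418568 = 0.03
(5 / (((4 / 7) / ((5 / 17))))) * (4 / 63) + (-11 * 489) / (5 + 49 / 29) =-23861773 / 29682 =-803.91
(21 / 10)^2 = 441 / 100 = 4.41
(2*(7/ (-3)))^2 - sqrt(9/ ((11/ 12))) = 196/ 9 - 6*sqrt(33)/ 11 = 18.64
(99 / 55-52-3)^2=70756 / 25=2830.24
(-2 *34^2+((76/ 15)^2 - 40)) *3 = -6978.99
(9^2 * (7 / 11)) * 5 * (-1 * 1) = -2835 / 11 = -257.73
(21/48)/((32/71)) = 497/512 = 0.97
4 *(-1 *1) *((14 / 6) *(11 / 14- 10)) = 86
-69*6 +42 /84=-827 /2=-413.50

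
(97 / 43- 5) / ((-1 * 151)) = 118 / 6493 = 0.02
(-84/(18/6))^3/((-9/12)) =87808/3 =29269.33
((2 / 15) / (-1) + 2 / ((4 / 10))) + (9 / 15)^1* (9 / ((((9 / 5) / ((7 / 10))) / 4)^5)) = 591041 / 10935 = 54.05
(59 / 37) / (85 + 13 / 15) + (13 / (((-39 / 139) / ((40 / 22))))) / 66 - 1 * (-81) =4138410029 / 51897384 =79.74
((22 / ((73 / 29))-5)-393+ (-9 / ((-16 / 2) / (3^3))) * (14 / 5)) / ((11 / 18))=-363393 / 730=-497.80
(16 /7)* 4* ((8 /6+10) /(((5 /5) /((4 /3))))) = 8704 /63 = 138.16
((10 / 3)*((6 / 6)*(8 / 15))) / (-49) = -16 / 441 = -0.04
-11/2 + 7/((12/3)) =-3.75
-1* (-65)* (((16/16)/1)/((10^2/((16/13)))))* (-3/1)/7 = -12/35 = -0.34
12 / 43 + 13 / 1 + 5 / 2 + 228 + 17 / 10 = 52778 / 215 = 245.48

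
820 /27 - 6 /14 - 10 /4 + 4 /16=20935 /756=27.69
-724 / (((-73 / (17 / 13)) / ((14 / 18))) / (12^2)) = 1452.58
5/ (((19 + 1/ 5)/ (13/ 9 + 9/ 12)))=1975/ 3456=0.57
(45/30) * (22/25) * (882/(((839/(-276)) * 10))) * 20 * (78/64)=-39162123/41950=-933.54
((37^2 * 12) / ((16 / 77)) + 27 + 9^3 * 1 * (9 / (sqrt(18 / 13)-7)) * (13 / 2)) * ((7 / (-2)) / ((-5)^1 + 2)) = 420689423 / 4952-597051 * sqrt(26) / 2476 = 83723.88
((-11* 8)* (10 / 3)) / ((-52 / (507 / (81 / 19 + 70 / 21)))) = 163020 / 433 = 376.49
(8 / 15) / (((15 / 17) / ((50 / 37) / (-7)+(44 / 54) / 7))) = -72896 / 1573425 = -0.05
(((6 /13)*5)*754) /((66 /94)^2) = 3529.53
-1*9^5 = -59049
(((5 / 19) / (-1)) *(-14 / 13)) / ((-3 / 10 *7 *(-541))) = 100 / 400881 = 0.00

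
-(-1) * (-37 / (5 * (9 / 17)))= -629 / 45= -13.98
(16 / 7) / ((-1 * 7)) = -16 / 49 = -0.33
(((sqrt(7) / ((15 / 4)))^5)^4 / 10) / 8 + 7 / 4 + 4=38240530042121193712650931 / 6650513460159301757812500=5.75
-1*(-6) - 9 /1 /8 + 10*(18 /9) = 199 /8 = 24.88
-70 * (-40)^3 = 4480000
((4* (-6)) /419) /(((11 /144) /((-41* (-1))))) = -141696 /4609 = -30.74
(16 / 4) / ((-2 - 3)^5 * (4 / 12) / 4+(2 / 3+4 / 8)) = -0.02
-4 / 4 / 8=-1 / 8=-0.12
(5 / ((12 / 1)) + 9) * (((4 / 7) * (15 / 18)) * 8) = 2260 / 63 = 35.87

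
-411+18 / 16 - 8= -3343 / 8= -417.88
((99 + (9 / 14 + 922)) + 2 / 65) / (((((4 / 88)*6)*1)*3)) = 10226953 / 8190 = 1248.71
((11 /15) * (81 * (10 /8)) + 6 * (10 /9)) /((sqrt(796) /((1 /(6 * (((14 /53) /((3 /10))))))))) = 51463 * sqrt(199) /1337280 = 0.54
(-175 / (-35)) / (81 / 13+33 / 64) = 4160 / 5613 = 0.74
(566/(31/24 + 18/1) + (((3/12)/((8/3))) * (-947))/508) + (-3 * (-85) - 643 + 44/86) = -115968246333/323640704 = -358.32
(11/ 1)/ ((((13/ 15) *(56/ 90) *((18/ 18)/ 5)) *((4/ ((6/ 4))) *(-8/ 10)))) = -556875/ 11648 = -47.81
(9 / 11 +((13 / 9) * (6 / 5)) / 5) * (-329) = -383.24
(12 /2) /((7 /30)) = 180 /7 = 25.71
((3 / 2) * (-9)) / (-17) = 27 / 34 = 0.79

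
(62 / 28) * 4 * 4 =248 / 7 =35.43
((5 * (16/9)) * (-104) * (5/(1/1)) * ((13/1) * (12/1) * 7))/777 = -2163200/333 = -6496.10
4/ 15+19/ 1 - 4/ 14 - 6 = 1363/ 105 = 12.98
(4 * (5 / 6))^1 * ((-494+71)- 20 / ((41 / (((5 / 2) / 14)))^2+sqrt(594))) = -3673484575618090 / 2605305872949+62500 * sqrt(66) / 868435290983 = -1410.00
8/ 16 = 1/ 2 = 0.50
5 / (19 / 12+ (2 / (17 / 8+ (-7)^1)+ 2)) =52 / 33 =1.58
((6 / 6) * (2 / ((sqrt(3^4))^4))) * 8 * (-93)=-496 / 2187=-0.23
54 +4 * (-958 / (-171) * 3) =6910 / 57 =121.23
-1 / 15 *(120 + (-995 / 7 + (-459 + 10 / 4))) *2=6701 / 105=63.82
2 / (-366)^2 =1 / 66978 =0.00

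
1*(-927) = -927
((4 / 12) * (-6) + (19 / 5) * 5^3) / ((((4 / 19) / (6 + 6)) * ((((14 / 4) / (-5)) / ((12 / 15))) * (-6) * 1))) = 5135.43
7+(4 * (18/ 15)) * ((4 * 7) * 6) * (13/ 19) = 53081/ 95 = 558.75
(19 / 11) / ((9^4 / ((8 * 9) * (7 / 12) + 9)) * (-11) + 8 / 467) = -150841 / 123579313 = -0.00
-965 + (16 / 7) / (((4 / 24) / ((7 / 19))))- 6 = -18353 / 19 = -965.95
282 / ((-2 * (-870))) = 47 / 290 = 0.16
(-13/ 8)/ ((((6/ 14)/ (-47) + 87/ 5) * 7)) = -3055/ 228864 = -0.01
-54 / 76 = -27 / 38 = -0.71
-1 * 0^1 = 0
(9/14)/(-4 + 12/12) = -3/14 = -0.21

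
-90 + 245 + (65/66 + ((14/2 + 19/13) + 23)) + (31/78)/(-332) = 187.45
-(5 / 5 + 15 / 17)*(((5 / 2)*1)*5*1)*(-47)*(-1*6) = -112800 / 17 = -6635.29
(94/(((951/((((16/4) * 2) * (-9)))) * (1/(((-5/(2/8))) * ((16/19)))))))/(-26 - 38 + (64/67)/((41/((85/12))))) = -371833920/198030217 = -1.88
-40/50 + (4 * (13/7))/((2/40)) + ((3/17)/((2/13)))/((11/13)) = 1952073/13090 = 149.13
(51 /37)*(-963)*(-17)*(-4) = -3339684 /37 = -90261.73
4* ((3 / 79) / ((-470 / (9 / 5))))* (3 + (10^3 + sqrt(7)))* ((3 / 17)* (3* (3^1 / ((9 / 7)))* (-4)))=4536* sqrt(7) / 1578025 + 267624 / 92825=2.89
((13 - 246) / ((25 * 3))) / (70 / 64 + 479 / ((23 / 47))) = -171488 / 54091575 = -0.00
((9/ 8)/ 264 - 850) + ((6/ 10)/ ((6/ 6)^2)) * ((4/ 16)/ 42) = -20943807/ 24640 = -849.99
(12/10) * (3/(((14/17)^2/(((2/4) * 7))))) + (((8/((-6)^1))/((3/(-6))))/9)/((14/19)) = 71747/3780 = 18.98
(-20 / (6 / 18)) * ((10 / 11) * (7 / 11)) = -34.71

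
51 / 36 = 17 / 12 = 1.42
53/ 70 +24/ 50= 433/ 350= 1.24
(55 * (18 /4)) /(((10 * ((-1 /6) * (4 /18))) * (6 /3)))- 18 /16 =-1341 /4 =-335.25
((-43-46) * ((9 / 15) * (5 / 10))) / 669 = -89 / 2230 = -0.04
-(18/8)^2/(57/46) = -621/152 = -4.09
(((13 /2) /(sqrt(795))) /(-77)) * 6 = -13 * sqrt(795) /20405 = -0.02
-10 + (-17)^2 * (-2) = -588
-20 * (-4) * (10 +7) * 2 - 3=2717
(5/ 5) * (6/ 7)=6/ 7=0.86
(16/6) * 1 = 8/3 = 2.67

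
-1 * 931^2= -866761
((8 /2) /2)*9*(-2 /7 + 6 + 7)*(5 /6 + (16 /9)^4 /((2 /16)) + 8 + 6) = 110646491 /5103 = 21682.64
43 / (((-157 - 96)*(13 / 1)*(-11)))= 43 / 36179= 0.00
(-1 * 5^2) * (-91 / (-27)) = -2275 / 27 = -84.26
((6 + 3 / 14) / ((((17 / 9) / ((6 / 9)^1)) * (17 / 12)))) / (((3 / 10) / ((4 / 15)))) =2784 / 2023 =1.38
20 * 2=40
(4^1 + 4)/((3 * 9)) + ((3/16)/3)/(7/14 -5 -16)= 2597/8856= 0.29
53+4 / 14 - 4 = 345 / 7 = 49.29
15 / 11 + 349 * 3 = 11532 / 11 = 1048.36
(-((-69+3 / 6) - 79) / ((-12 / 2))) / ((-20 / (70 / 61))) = 2065 / 1464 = 1.41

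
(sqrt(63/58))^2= 63/58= 1.09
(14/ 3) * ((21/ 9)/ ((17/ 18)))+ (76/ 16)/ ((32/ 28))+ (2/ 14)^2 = 418661/ 26656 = 15.71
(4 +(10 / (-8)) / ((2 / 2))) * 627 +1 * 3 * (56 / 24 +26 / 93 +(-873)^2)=283726767 / 124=2288119.09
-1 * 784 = -784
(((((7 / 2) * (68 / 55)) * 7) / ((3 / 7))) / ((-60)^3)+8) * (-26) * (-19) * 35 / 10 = 246476158201 / 17820000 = 13831.43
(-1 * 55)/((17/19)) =-1045/17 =-61.47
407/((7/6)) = 2442/7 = 348.86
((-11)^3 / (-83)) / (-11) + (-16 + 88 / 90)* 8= -454309 / 3735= -121.64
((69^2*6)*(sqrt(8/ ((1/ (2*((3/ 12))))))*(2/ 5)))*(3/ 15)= 114264/ 25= 4570.56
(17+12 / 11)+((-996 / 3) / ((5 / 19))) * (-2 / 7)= 378.55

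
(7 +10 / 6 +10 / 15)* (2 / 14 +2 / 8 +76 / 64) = 59 / 4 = 14.75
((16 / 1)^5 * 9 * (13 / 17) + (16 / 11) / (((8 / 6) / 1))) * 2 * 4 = 10796140128 / 187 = 57733369.67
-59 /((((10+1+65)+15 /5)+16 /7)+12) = -0.63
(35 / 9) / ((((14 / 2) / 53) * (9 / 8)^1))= 2120 / 81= 26.17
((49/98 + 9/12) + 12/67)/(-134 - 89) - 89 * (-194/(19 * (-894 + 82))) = -259448537/230509748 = -1.13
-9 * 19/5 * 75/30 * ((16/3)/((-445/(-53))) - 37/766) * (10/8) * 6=-102629583/272696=-376.35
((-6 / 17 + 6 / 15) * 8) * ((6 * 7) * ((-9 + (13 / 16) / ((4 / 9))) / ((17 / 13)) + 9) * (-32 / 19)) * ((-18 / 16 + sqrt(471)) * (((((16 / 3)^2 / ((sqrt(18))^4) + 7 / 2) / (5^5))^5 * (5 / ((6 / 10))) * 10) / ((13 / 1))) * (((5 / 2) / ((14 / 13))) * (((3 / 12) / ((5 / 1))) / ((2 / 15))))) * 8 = 3916729690406575151 / 417593720779554748535156250000 -3916729690406575151 * sqrt(471) / 469792935876999092102050781250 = -0.00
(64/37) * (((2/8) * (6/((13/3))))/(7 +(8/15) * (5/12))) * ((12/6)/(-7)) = -5184/218855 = -0.02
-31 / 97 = -0.32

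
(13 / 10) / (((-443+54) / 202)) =-1313 / 1945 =-0.68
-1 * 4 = -4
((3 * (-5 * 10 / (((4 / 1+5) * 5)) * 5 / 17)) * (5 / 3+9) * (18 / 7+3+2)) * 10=-848000 / 1071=-791.78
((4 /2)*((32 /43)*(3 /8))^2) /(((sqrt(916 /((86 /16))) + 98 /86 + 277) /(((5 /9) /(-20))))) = -2990 /191788729 + sqrt(19694) /191788729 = -0.00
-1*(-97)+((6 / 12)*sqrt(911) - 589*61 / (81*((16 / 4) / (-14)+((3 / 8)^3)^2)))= sqrt(911) / 2+70009238977 / 42053985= 1679.84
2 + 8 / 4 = 4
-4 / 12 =-1 / 3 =-0.33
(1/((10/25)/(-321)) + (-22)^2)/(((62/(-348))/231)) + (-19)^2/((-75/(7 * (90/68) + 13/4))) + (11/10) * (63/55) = 13055959913/31620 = 412901.96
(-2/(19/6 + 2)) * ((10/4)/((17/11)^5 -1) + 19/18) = -10388203/19511493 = -0.53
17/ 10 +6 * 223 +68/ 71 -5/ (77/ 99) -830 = 2506019/ 4970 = 504.23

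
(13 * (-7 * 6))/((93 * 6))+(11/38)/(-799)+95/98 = -655075/69179817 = -0.01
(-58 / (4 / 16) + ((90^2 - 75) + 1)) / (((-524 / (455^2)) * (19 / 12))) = -4840658550 / 2489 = -1944820.63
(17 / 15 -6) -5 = -9.87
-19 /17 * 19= -361 /17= -21.24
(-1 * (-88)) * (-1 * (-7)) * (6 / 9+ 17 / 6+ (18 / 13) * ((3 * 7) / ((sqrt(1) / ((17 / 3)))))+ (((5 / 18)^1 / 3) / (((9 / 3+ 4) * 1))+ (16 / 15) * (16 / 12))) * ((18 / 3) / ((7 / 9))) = 366928672 / 455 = 806436.64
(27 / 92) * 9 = 243 / 92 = 2.64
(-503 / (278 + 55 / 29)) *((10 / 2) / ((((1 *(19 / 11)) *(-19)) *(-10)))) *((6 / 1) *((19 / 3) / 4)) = -160457 / 616892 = -0.26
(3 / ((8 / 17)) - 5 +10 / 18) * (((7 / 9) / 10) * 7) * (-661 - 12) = -4583803 / 6480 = -707.38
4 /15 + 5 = 79 /15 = 5.27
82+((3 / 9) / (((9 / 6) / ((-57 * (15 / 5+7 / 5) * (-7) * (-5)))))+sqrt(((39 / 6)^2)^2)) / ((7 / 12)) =-3189.57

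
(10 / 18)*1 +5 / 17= 130 / 153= 0.85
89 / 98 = 0.91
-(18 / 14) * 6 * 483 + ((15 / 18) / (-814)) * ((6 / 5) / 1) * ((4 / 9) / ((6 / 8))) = -40945022 / 10989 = -3726.00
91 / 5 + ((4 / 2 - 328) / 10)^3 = -34627.78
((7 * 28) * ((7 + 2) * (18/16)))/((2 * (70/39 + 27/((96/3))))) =1238328/3293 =376.05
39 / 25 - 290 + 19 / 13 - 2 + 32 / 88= -1031798 / 3575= -288.61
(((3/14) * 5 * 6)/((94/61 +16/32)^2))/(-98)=-37210/2362927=-0.02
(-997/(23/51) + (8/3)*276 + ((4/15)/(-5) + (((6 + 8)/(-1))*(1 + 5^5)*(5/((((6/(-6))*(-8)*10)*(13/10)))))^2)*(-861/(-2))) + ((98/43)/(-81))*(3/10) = 1720112767178284411/902561400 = 1905812465.70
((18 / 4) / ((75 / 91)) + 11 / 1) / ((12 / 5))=6.86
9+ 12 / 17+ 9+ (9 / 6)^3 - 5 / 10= 21.58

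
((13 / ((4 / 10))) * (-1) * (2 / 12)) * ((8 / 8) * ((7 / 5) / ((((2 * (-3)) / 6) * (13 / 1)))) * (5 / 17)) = 35 / 204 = 0.17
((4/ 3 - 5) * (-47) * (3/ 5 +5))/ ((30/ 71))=2283.99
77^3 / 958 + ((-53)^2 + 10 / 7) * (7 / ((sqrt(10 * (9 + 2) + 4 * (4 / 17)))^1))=456533 / 958 + 19673 * sqrt(32062) / 1886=2344.32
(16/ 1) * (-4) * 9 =-576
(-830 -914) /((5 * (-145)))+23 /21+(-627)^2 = 5985442324 /15225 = 393132.50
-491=-491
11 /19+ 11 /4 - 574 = -43371 /76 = -570.67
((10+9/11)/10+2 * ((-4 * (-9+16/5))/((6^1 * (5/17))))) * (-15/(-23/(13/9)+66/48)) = 138164/4895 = 28.23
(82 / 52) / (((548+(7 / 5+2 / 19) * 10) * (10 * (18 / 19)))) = 14801 / 50066640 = 0.00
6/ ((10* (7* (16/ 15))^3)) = 2025/ 1404928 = 0.00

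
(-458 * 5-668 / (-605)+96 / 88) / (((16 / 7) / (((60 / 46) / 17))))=-14533281 / 189244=-76.80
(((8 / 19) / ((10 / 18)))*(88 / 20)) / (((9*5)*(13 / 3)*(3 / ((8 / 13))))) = 1408 / 401375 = 0.00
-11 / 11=-1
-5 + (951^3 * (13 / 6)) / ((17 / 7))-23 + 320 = 26089265575 / 34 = 767331340.44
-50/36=-25/18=-1.39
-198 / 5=-39.60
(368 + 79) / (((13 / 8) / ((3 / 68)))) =12.14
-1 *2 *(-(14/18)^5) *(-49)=-1647086/59049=-27.89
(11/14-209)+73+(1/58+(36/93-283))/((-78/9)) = -102.61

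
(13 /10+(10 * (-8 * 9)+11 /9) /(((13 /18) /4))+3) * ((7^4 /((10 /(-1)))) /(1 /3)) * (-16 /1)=-14894680332 /325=-45829785.64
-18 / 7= -2.57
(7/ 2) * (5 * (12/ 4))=105/ 2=52.50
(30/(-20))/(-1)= 3/2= 1.50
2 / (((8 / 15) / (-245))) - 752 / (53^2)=-10326083 / 11236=-919.02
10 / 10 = 1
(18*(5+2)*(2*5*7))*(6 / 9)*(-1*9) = -52920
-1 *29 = -29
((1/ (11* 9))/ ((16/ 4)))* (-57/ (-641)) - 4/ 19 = -338087/ 1607628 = -0.21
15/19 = 0.79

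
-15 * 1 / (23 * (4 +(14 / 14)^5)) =-3 / 23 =-0.13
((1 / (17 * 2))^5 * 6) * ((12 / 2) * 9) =81 / 11358856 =0.00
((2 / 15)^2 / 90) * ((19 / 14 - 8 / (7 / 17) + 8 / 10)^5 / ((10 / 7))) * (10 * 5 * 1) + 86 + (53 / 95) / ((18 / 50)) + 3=-5406617769830659 / 513213750000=-10534.83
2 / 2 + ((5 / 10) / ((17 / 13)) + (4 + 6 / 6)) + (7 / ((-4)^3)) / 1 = 6825 / 1088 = 6.27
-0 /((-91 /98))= 0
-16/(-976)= 1/61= 0.02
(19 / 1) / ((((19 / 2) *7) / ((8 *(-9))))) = -144 / 7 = -20.57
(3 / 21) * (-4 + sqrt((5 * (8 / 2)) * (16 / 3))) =-4 / 7 + 8 * sqrt(15) / 21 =0.90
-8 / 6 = -4 / 3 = -1.33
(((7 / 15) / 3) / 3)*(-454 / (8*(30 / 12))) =-1589 / 1350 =-1.18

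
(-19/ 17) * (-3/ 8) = 57/ 136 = 0.42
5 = 5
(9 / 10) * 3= 2.70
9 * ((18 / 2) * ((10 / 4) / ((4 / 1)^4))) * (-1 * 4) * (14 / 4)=-2835 / 256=-11.07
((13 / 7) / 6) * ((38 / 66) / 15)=247 / 20790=0.01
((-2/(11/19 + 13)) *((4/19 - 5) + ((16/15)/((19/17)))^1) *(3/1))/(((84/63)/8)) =10.17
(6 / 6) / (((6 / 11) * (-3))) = -11 / 18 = -0.61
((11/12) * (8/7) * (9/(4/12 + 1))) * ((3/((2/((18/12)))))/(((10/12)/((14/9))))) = 297/10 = 29.70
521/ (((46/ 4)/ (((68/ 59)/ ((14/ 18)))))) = 637704/ 9499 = 67.13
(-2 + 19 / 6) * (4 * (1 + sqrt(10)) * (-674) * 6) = -18872 * sqrt(10) - 18872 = -78550.50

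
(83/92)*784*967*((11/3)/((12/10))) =432606790/207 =2089887.87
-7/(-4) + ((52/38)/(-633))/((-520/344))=421289/240540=1.75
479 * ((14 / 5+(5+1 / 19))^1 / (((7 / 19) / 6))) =2144004 / 35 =61257.26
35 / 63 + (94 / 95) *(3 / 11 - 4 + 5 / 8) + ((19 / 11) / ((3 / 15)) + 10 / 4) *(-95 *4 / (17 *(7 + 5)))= -14874593 / 639540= -23.26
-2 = -2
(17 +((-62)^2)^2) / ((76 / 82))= 605830473 / 38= 15942907.18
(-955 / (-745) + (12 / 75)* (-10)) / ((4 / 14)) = -1659 / 1490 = -1.11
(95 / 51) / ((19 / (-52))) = -260 / 51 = -5.10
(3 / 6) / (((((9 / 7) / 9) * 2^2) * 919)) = 7 / 7352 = 0.00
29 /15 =1.93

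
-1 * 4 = -4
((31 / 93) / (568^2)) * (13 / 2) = 13 / 1935744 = 0.00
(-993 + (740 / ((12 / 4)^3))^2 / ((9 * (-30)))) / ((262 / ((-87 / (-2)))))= -165.33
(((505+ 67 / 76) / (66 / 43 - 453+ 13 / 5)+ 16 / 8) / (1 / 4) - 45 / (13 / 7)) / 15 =-164783973 / 119184910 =-1.38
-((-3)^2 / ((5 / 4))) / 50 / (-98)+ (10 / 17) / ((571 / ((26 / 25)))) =151063 / 59455375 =0.00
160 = 160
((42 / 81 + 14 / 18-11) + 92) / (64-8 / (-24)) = 1.28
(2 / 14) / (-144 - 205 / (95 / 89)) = -19 / 44695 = -0.00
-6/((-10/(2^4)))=48/5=9.60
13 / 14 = 0.93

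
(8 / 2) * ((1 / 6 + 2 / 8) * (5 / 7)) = 25 / 21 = 1.19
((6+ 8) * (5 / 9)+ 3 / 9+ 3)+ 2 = 13.11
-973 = -973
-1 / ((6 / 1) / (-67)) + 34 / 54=637 / 54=11.80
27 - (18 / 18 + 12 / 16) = 101 / 4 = 25.25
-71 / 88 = -0.81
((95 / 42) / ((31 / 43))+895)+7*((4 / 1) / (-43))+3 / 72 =66998669 / 74648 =897.53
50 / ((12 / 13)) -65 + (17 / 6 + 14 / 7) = -6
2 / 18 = 1 / 9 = 0.11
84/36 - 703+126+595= 61/3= 20.33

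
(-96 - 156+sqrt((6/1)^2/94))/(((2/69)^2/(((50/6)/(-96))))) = 833175/32 - 39675* sqrt(94)/6016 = 25972.78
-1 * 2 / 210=-1 / 105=-0.01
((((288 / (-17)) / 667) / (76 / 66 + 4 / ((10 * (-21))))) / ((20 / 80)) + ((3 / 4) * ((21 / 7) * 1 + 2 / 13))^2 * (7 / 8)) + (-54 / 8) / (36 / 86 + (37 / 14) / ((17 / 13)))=1361152947334887 / 667520009762944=2.04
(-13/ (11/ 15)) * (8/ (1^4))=-1560/ 11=-141.82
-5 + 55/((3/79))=4330/3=1443.33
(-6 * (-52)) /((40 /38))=1482 /5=296.40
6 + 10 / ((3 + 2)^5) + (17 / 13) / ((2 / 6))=80651 / 8125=9.93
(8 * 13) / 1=104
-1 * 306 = -306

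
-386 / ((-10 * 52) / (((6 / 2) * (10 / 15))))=193 / 130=1.48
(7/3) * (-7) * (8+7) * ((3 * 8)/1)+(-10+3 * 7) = -5869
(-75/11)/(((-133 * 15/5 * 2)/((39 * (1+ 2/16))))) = 8775/23408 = 0.37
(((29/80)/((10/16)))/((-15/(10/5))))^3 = -24389/52734375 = -0.00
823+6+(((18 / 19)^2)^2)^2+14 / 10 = 70570853549112 / 84917815205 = 831.05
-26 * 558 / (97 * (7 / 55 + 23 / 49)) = -3258255 / 12998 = -250.67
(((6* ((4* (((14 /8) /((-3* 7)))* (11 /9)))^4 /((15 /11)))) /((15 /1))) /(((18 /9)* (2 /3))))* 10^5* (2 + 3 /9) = 2254714000 /1594323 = 1414.21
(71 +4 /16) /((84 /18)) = 855 /56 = 15.27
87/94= 0.93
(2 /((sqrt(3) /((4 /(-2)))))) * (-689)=2756 * sqrt(3) /3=1591.18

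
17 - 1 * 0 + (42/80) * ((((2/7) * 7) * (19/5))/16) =27599/1600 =17.25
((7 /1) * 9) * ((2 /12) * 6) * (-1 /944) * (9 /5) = -567 /4720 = -0.12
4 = 4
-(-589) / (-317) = -589 / 317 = -1.86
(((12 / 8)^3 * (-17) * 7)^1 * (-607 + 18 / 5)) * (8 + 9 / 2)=48468105 / 16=3029256.56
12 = 12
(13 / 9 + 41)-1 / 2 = 755 / 18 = 41.94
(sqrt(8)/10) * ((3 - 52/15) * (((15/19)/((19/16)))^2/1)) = -5376 * sqrt(2)/130321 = -0.06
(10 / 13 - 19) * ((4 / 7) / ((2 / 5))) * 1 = -2370 / 91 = -26.04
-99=-99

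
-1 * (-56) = 56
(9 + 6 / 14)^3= 287496 / 343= 838.18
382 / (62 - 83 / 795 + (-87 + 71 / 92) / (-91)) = 2542492680 / 418267739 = 6.08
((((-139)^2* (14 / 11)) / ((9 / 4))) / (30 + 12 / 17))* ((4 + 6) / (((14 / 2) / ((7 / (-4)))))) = -22991990 / 25839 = -889.82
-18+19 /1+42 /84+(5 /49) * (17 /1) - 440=-42803 /98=-436.77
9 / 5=1.80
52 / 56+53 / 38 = 309 / 133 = 2.32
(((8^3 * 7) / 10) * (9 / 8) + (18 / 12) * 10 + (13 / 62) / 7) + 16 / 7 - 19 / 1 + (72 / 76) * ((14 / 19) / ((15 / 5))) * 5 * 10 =323649329 / 783370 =413.15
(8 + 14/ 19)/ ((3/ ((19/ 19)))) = 166/ 57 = 2.91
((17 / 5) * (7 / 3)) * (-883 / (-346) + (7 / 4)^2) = 1849379 / 41520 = 44.54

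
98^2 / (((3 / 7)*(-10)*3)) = -33614 / 45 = -746.98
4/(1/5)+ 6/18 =61/3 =20.33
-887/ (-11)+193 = 273.64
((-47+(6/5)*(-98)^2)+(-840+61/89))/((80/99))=234339237/17800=13165.13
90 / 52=45 / 26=1.73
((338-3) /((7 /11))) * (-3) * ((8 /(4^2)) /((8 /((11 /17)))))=-63.87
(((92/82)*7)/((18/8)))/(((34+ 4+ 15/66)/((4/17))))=113344/5275593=0.02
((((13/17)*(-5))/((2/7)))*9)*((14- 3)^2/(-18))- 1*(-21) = 56483/68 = 830.63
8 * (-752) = -6016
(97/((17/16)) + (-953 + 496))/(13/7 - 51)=43519/5848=7.44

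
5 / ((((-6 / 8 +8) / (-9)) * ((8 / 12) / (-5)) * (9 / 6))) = 900 / 29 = 31.03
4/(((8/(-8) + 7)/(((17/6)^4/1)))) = 42.96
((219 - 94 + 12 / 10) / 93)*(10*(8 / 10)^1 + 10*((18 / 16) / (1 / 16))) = 118628 / 465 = 255.11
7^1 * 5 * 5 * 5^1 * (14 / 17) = 12250 / 17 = 720.59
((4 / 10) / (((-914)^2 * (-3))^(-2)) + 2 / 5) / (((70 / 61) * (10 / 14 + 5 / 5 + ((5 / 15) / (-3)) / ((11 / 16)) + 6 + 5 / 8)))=60689324642291928 / 226685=267725366223.14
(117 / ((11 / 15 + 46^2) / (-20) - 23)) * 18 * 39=-24640200 / 38651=-637.50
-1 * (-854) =854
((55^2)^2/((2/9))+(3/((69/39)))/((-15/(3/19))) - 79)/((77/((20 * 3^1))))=1079680171902/33649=32086545.57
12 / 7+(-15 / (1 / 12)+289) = 775 / 7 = 110.71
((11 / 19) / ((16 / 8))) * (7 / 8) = 77 / 304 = 0.25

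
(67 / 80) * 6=201 / 40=5.02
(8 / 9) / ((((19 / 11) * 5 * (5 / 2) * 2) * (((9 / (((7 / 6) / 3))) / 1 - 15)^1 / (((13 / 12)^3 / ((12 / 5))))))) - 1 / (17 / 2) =-249766367 / 2147459040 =-0.12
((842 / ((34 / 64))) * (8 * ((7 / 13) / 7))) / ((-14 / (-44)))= 4742144 / 1547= 3065.38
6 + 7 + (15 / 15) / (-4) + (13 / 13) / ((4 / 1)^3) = 817 / 64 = 12.77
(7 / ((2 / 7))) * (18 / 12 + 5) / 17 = 637 / 68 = 9.37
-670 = -670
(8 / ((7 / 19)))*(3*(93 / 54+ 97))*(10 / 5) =270104 / 21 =12862.10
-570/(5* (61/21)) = -39.25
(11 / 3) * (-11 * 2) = -242 / 3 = -80.67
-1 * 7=-7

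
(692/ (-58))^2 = 119716/ 841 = 142.35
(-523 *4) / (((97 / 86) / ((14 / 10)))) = -1259384 / 485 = -2596.67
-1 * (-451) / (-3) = -451 / 3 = -150.33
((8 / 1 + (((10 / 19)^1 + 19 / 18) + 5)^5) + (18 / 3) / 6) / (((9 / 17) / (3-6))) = -983201908248406763 / 14036272305696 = -70047.22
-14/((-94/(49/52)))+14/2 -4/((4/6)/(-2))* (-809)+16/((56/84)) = -23650245/2444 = -9676.86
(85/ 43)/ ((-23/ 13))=-1105/ 989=-1.12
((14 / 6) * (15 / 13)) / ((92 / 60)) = 525 / 299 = 1.76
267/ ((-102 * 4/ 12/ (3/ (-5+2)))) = 267/ 34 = 7.85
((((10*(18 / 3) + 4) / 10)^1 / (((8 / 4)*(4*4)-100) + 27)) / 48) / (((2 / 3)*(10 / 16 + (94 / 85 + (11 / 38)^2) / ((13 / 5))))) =-638248 / 141644135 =-0.00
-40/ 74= -20/ 37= -0.54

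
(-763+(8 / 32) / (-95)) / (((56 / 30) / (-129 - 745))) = 20005929 / 56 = 357248.73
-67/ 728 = -0.09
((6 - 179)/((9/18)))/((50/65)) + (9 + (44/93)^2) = -19052716/43245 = -440.58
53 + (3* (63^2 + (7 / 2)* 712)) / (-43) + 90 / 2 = -15169 / 43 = -352.77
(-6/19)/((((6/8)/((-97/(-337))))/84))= -65184/6403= -10.18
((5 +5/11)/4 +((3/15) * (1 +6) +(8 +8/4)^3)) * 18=992736/55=18049.75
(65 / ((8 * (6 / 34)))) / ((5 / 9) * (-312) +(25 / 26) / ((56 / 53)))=-40222 / 150629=-0.27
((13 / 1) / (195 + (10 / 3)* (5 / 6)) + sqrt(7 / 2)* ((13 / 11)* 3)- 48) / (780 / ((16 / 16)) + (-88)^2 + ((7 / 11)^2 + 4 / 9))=-13273821 / 2360676940 + 3861* sqrt(14) / 18567122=-0.00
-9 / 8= -1.12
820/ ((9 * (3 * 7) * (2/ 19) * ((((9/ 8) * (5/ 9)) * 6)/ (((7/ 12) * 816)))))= 5231.80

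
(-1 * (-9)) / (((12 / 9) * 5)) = 27 / 20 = 1.35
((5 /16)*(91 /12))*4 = 9.48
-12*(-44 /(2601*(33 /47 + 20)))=8272 /843591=0.01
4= 4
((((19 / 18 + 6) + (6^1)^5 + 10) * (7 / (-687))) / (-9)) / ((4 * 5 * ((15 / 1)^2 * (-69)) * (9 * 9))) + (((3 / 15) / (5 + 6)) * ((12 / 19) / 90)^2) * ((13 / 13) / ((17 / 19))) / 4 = -1000690861 / 9945201401091000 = -0.00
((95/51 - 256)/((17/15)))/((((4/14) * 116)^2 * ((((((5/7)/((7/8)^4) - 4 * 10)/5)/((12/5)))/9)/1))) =288196402221/506941882240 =0.57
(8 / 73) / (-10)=-4 / 365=-0.01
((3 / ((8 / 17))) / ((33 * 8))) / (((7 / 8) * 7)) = 17 / 4312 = 0.00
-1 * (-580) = 580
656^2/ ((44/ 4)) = 430336/ 11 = 39121.45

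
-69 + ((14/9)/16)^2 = -68.99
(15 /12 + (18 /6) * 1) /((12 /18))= 51 /8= 6.38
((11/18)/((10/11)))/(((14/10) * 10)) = 121/2520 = 0.05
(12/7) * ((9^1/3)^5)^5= 10167463313316/7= 1452494759045.14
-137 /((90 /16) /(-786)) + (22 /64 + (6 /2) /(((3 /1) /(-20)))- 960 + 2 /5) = 8718821 /480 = 18164.21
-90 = -90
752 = 752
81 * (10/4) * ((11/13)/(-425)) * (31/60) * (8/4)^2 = -9207/11050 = -0.83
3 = 3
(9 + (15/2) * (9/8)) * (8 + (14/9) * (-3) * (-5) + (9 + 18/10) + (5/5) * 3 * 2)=33573/40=839.32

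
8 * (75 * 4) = 2400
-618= -618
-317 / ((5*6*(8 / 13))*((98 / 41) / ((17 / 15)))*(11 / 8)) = -2872337 / 485100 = -5.92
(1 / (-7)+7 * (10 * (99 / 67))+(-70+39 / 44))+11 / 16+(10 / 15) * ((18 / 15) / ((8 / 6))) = 14636637 / 412720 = 35.46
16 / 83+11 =929 / 83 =11.19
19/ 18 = 1.06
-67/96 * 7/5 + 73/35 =745/672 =1.11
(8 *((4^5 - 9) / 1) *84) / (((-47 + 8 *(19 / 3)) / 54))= 110496960 / 11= 10045178.18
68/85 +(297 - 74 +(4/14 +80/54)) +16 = 228281/945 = 241.57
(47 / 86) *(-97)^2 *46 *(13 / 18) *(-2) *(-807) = 35568438113 / 129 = 275724326.46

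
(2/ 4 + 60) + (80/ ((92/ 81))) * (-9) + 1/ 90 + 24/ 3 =-585191/ 1035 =-565.40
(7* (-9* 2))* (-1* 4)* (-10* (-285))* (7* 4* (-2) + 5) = -73256400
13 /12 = 1.08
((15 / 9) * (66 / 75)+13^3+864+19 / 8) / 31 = 367781 / 3720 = 98.87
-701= -701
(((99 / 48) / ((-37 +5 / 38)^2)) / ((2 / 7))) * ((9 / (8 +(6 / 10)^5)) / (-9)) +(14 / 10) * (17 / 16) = 1964495107589 / 1321252950480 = 1.49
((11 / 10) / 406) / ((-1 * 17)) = -11 / 69020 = -0.00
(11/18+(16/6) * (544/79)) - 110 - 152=-345583/1422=-243.03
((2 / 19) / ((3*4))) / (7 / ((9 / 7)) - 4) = 3 / 494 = 0.01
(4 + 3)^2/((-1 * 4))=-49/4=-12.25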